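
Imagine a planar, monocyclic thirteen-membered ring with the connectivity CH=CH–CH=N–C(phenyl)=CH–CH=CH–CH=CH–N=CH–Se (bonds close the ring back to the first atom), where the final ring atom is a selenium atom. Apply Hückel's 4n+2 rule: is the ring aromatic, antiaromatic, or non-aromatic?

Check conjugation: each doubly-bonded ring atom is sp² with one p-orbital electron; each =N– nitrogen is pyridine-type (lone pair in the sp² plane, one electron in the p orbital); the selenium donates one lone pair from its p orbital — every position has a p orbital, so the cyclic π system is continuous.
Adding the contributions, 6 × 2 = 12 from the double-bond units + 2 from the Se atom = 14.
14 = 4(3) + 2, which satisfies Hückel's 4n+2 rule.

Aromatic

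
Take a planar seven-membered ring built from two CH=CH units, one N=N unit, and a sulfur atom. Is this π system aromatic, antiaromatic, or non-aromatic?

Antiaromatic

Check conjugation: every atom in a ring double bond is sp² and brings one electron to the p orbital; the doubly-bonded nitrogens are pyridine-type — their lone pairs lie in the ring plane, leaving one electron in the p orbital; the sulfur donates one lone pair from its p orbital — every position has a p orbital, so the cyclic π system is continuous.
Counting π electrons: 3 × 2 = 6 from the double-bond units + 2 from the S atom = 8.
8 = 4(2); a planar, fully conjugated 4n system is antiaromatic.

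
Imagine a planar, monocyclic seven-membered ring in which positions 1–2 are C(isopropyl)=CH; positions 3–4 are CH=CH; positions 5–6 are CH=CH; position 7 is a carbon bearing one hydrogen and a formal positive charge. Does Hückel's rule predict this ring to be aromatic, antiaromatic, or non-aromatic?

Aromatic

Every ring atom contributes a p orbital perpendicular to the ring (the double-bond atoms are sp², each contributing one p electron; the carbocation has an empty p orbital), so the π system is cyclic and fully conjugated.
Adding the contributions, 3 × 2 = 6 from the double-bond units + 0 from the CH(+) atom = 6.
With 6 π electrons (n = 1), the Hückel 4n+2 condition holds.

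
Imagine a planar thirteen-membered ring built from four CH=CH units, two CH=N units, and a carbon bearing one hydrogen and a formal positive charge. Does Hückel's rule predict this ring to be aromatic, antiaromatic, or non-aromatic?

Antiaromatic

Every ring atom contributes a p orbital perpendicular to the ring (each doubly-bonded ring atom is sp² with one p-orbital electron; the doubly-bonded nitrogens are pyridine-type — their lone pairs lie in the ring plane, leaving one electron in the p orbital; the carbocation has an empty p orbital), so the π system is cyclic and fully conjugated.
Counting π electrons: 6 × 2 = 12 from the double-bond units + 0 from the CH(+) atom = 12.
12 = 4(3); a planar, fully conjugated 4n system is antiaromatic.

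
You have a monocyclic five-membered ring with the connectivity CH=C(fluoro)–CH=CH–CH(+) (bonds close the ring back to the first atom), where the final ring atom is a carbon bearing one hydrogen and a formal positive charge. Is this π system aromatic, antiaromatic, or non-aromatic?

All ring atoms are sp² and supply a p orbital to the ring (every atom in a ring double bond is sp² and brings one electron to the p orbital; the carbocation has an empty p orbital); the conjugation is uninterrupted.
π-electron count: 2 × 2 = 4 from the double-bond units + 0 from the CH(+) atom = 4.
4 = 4(1); a planar, fully conjugated 4n system is antiaromatic.

Antiaromatic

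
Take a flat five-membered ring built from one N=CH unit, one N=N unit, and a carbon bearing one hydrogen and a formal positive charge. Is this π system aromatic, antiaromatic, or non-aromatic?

The p orbitals form a continuous loop: the double-bond atoms are sp², each contributing one p electron; each =N– nitrogen is pyridine-type (lone pair in the sp² plane, one electron in the p orbital); the carbocation has an empty p orbital. The ring is fully conjugated.
Counting π electrons: 2 × 2 = 4 from the double-bond units + 0 from the CH(+) atom = 4.
With 4 = 4·1 π electrons, Hückel's rule classifies the planar ring as antiaromatic.

Antiaromatic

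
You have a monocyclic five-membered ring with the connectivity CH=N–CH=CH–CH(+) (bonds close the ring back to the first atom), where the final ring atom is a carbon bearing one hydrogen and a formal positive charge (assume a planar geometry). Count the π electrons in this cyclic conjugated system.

Check conjugation: every atom in a ring double bond is sp² and brings one electron to the p orbital; the doubly-bonded nitrogens are pyridine-type — their lone pairs lie in the ring plane, leaving one electron in the p orbital; the carbocation has an empty p orbital — every position has a p orbital, so the cyclic π system is continuous.
Tallying contributions gives 2 × 2 = 4 from the double-bond units + 0 from the CH(+) atom = 4.

4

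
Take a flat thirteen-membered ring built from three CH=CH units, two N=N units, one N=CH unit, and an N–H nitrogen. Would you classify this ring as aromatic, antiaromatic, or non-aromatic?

Aromatic

Check conjugation: the double-bond atoms are sp², each contributing one p electron; the doubly-bonded nitrogens are pyridine-type — their lone pairs lie in the ring plane, leaving one electron in the p orbital; the pyrrole-type nitrogen donates its lone pair from the p orbital — every position has a p orbital, so the cyclic π system is continuous.
π-electron count: 6 × 2 = 12 from the double-bond units + 2 from the NH atom = 14.
That gives a 4n+2 count (14, n = 3).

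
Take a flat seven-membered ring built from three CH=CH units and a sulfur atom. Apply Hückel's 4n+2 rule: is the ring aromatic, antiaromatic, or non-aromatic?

Antiaromatic

Check conjugation: every atom in a ring double bond is sp² and brings one electron to the p orbital; the sulfur donates one lone pair from its p orbital — every position has a p orbital, so the cyclic π system is continuous.
Counting π electrons: 3 × 2 = 6 from the double-bond units + 2 from the S atom = 8.
8 is a 4n count (n = 2), so the planar conjugated ring is antiaromatic.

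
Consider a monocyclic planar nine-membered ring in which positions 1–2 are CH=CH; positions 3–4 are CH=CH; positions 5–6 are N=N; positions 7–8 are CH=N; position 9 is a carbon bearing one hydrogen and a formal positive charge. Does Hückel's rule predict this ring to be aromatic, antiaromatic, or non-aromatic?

Antiaromatic

All ring atoms are sp² and supply a p orbital to the ring (each doubly-bonded ring atom is sp² with one p-orbital electron; each =N– nitrogen is pyridine-type (lone pair in the sp² plane, one electron in the p orbital); the carbocation has an empty p orbital); the conjugation is uninterrupted.
π-electron count: 4 × 2 = 8 from the double-bond units + 0 from the CH(+) atom = 8.
8 = 4(2); a planar, fully conjugated 4n system is antiaromatic.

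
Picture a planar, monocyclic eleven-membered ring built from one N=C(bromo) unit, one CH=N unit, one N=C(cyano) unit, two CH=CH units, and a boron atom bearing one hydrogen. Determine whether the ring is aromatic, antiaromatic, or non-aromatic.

The p orbitals form a continuous loop: every atom in a ring double bond is sp² and brings one electron to the p orbital; each =N– nitrogen is pyridine-type (lone pair in the sp² plane, one electron in the p orbital); the boron has an empty p orbital. The ring is fully conjugated.
Tallying contributions gives 5 × 2 = 10 from the double-bond units + 0 from the BH atom = 10.
Since 10 = 4·2 + 2, the ring meets the 4n+2 criterion.

Aromatic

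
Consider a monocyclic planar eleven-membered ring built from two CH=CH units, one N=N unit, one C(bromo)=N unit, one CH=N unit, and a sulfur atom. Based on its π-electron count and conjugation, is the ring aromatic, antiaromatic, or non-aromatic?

Antiaromatic

Every ring atom contributes a p orbital perpendicular to the ring (each doubly-bonded ring atom is sp² with one p-orbital electron; the doubly-bonded nitrogens are pyridine-type — their lone pairs lie in the ring plane, leaving one electron in the p orbital; the sulfur donates one lone pair from its p orbital), so the π system is cyclic and fully conjugated.
π-electron count: 5 × 2 = 10 from the double-bond units + 2 from the S atom = 12.
A 4n π count (12, n = 3) in a planar conjugated ring means antiaromatic.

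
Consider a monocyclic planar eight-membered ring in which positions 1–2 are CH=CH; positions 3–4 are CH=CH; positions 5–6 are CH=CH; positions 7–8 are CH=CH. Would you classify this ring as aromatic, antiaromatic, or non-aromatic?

All ring atoms are sp² and supply a p orbital to the ring (the double-bond atoms are sp², each contributing one p electron); the conjugation is uninterrupted.
Counting π electrons: 4 × 2 = 8 from the 4 double-bond units.
8 = 4(2); a planar, fully conjugated 4n system is antiaromatic.
This is cyclooctatetraene.

Antiaromatic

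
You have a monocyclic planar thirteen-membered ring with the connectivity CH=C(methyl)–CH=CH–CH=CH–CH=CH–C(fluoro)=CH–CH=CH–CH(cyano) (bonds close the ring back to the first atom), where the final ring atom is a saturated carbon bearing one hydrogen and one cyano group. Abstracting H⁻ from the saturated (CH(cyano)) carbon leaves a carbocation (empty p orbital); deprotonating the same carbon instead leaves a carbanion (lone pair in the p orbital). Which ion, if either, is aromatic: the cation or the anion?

The anion

In either ion the ring is fully conjugated: every atom, including the new sp² carbon, supplies a p orbital.
Cation: 6 × 2 + 0 = 12 π electrons → 4(3), antiaromatic.
Anion: 6 × 2 + 2 = 14 π electrons → 4(3)+2, aromatic.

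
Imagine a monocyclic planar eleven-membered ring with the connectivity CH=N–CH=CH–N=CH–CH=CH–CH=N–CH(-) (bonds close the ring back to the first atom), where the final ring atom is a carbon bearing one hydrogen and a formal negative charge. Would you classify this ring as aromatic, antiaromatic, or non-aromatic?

Antiaromatic

All ring atoms are sp² and supply a p orbital to the ring (the double-bond atoms are sp², each contributing one p electron; the doubly-bonded nitrogens are pyridine-type — their lone pairs lie in the ring plane, leaving one electron in the p orbital; the carbanion's lone pair occupies the p orbital); the conjugation is uninterrupted.
Adding the contributions, 5 × 2 = 10 from the double-bond units + 2 from the CH(-) atom = 12.
A 4n π count (12, n = 3) in a planar conjugated ring means antiaromatic.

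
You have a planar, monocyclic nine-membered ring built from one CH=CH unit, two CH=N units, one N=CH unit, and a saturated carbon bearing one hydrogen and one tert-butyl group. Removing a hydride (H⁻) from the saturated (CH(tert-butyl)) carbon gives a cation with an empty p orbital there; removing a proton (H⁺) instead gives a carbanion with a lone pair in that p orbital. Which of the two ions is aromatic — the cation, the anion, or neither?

In both ions every ring atom is sp² and contributes a p orbital, so both rings are fully conjugated.
Cation: 4 × 2 + 0 = 8 π electrons → 4(2), antiaromatic.
Anion: 4 × 2 + 2 = 10 π electrons → 4(2)+2, aromatic.

The anion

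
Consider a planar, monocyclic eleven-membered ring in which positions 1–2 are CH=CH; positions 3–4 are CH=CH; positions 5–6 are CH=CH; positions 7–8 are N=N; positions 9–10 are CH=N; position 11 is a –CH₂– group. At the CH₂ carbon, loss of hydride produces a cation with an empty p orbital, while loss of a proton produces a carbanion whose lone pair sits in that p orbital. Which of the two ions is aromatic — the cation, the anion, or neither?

In both ions every ring atom is sp² and contributes a p orbital, so both rings are fully conjugated.
Cation: 5 × 2 + 0 = 10 π electrons → 4(2)+2, aromatic.
Anion: 5 × 2 + 2 = 12 π electrons → 4(3), antiaromatic.

The cation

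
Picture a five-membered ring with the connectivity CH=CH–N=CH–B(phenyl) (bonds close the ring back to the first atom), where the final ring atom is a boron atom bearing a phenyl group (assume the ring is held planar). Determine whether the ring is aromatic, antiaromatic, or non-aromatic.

Antiaromatic

All ring atoms are sp² and supply a p orbital to the ring (each doubly-bonded ring atom is sp² with one p-orbital electron; each =N– nitrogen is pyridine-type (lone pair in the sp² plane, one electron in the p orbital); the boron has an empty p orbital); the conjugation is uninterrupted.
π-electron count: 2 × 2 = 4 from the double-bond units + 0 from the B(phenyl) atom = 4.
4 is a 4n count (n = 1), so the planar conjugated ring is antiaromatic.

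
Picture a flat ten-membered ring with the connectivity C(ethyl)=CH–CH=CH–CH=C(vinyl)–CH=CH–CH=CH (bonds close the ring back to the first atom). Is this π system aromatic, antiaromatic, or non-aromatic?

Aromatic

Check conjugation: the double-bond atoms are sp², each contributing one p electron — every position has a p orbital, so the cyclic π system is continuous.
Tallying contributions gives 5 × 2 = 10 from the 5 double-bond units.
10 = 4(2) + 2, which satisfies Hückel's 4n+2 rule.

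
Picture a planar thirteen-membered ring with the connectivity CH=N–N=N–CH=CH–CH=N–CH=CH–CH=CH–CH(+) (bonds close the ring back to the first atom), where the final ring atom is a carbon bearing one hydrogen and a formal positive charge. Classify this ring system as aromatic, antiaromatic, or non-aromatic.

Check conjugation: each doubly-bonded ring atom is sp² with one p-orbital electron; each sp² =N– keeps its lone pair in-plane and puts one electron into the π system; the carbocation has an empty p orbital — every position has a p orbital, so the cyclic π system is continuous.
Tallying contributions gives 6 × 2 = 12 from the double-bond units + 0 from the CH(+) atom = 12.
12 is a 4n count (n = 3), so the planar conjugated ring is antiaromatic.

Antiaromatic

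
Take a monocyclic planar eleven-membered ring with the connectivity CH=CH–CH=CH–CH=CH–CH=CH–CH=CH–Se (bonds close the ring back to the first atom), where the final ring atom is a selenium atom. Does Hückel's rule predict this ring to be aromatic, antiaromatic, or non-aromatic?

Antiaromatic

Check conjugation: the double-bond atoms are sp², each contributing one p electron; the selenium donates one lone pair from its p orbital — every position has a p orbital, so the cyclic π system is continuous.
π-electron count: 5 × 2 = 10 from the double-bond units + 2 from the Se atom = 12.
12 is a 4n count (n = 3), so the planar conjugated ring is antiaromatic.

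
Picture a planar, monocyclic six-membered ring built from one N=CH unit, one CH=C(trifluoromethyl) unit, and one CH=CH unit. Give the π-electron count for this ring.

6

Check conjugation: each doubly-bonded ring atom is sp² with one p-orbital electron; each sp² =N– keeps its lone pair in-plane and puts one electron into the π system — every position has a p orbital, so the cyclic π system is continuous.
Tallying contributions gives 3 × 2 = 6 from the 3 double-bond units.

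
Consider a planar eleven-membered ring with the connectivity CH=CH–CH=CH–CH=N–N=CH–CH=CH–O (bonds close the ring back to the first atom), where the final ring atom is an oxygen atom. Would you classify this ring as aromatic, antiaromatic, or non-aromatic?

Antiaromatic

Every ring atom contributes a p orbital perpendicular to the ring (the double-bond atoms are sp², each contributing one p electron; each sp² =N– keeps its lone pair in-plane and puts one electron into the π system; the oxygen donates one lone pair from its p orbital), so the π system is cyclic and fully conjugated.
Adding the contributions, 5 × 2 = 10 from the double-bond units + 2 from the O atom = 12.
12 = 4(3); a planar, fully conjugated 4n system is antiaromatic.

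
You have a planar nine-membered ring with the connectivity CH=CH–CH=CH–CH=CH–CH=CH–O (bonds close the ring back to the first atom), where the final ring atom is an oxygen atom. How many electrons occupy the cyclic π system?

10

Check conjugation: every atom in a ring double bond is sp² and brings one electron to the p orbital; the oxygen donates one lone pair from its p orbital — every position has a p orbital, so the cyclic π system is continuous.
π-electron count: 4 × 2 = 8 from the double-bond units + 2 from the O atom = 10.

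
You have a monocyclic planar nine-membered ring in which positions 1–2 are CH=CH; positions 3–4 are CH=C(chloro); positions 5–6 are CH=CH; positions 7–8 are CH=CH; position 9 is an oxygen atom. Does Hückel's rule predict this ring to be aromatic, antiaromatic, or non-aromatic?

Aromatic

Every ring atom contributes a p orbital perpendicular to the ring (the double-bond atoms are sp², each contributing one p electron; the oxygen donates one lone pair from its p orbital), so the π system is cyclic and fully conjugated.
Counting π electrons: 4 × 2 = 8 from the double-bond units + 2 from the O atom = 10.
That gives a 4n+2 count (10, n = 2).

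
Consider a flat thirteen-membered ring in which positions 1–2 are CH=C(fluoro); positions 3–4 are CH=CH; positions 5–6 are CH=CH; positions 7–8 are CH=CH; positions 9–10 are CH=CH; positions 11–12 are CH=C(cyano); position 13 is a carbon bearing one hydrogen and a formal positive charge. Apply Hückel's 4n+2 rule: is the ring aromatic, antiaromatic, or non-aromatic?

Antiaromatic

Every ring atom contributes a p orbital perpendicular to the ring (the double-bond atoms are sp², each contributing one p electron; the carbocation has an empty p orbital), so the π system is cyclic and fully conjugated.
Adding the contributions, 6 × 2 = 12 from the double-bond units + 0 from the CH(+) atom = 12.
A 4n π count (12, n = 3) in a planar conjugated ring means antiaromatic.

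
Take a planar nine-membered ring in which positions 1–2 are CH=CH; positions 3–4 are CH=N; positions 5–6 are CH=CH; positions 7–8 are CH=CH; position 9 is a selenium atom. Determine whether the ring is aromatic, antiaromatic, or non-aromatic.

Aromatic

Every ring atom contributes a p orbital perpendicular to the ring (every atom in a ring double bond is sp² and brings one electron to the p orbital; each sp² =N– keeps its lone pair in-plane and puts one electron into the π system; the selenium donates one lone pair from its p orbital), so the π system is cyclic and fully conjugated.
Counting π electrons: 4 × 2 = 8 from the double-bond units + 2 from the Se atom = 10.
With 10 π electrons (n = 2), the Hückel 4n+2 condition holds.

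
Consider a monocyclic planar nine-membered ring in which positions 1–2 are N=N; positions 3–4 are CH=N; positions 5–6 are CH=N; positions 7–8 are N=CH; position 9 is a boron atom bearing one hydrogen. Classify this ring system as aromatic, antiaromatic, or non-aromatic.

Antiaromatic

Every ring atom contributes a p orbital perpendicular to the ring (each doubly-bonded ring atom is sp² with one p-orbital electron; the doubly-bonded nitrogens are pyridine-type — their lone pairs lie in the ring plane, leaving one electron in the p orbital; the boron has an empty p orbital), so the π system is cyclic and fully conjugated.
π-electron count: 4 × 2 = 8 from the double-bond units + 0 from the BH atom = 8.
A 4n π count (8, n = 2) in a planar conjugated ring means antiaromatic.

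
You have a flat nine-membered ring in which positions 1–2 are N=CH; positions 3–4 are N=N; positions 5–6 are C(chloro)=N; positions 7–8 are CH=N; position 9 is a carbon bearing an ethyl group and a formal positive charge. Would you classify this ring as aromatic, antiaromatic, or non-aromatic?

Antiaromatic

Check conjugation: every atom in a ring double bond is sp² and brings one electron to the p orbital; the doubly-bonded nitrogens are pyridine-type — their lone pairs lie in the ring plane, leaving one electron in the p orbital; the carbocation has an empty p orbital — every position has a p orbital, so the cyclic π system is continuous.
π-electron count: 4 × 2 = 8 from the double-bond units + 0 from the C(ethyl)(+) atom = 8.
8 = 4(2); a planar, fully conjugated 4n system is antiaromatic.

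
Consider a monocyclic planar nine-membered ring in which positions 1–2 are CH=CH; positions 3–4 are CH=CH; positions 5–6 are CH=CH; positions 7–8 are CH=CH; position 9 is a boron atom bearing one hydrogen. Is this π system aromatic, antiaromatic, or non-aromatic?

Antiaromatic

The p orbitals form a continuous loop: every atom in a ring double bond is sp² and brings one electron to the p orbital; the boron has an empty p orbital. The ring is fully conjugated.
Adding the contributions, 4 × 2 = 8 from the double-bond units + 0 from the BH atom = 8.
With 8 = 4·2 π electrons, Hückel's rule classifies the planar ring as antiaromatic.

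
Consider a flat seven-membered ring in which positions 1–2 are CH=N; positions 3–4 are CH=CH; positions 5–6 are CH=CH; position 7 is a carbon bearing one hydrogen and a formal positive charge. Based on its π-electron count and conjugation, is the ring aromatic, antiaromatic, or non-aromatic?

Aromatic

Every ring atom contributes a p orbital perpendicular to the ring (the double-bond atoms are sp², each contributing one p electron; each sp² =N– keeps its lone pair in-plane and puts one electron into the π system; the carbocation has an empty p orbital), so the π system is cyclic and fully conjugated.
Adding the contributions, 3 × 2 = 6 from the double-bond units + 0 from the CH(+) atom = 6.
Since 6 = 4·1 + 2, the ring meets the 4n+2 criterion.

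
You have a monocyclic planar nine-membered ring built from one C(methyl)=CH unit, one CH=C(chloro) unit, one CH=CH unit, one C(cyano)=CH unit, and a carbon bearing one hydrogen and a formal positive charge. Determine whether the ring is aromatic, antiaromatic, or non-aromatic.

Antiaromatic

All ring atoms are sp² and supply a p orbital to the ring (the double-bond atoms are sp², each contributing one p electron; the carbocation has an empty p orbital); the conjugation is uninterrupted.
π-electron count: 4 × 2 = 8 from the double-bond units + 0 from the CH(+) atom = 8.
A 4n π count (8, n = 2) in a planar conjugated ring means antiaromatic.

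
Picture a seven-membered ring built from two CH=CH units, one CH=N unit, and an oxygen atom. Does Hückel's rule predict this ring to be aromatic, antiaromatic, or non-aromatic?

Every ring atom contributes a p orbital perpendicular to the ring (every atom in a ring double bond is sp² and brings one electron to the p orbital; each sp² =N– keeps its lone pair in-plane and puts one electron into the π system; the oxygen donates one lone pair from its p orbital), so the π system is cyclic and fully conjugated.
Counting π electrons: 3 × 2 = 6 from the double-bond units + 2 from the O atom = 8.
8 = 4(2); a planar, fully conjugated 4n system is antiaromatic.

Antiaromatic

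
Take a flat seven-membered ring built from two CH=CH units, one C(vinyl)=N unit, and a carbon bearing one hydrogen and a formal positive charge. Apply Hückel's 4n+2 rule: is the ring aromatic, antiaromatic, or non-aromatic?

The p orbitals form a continuous loop: each doubly-bonded ring atom is sp² with one p-orbital electron; each =N– nitrogen is pyridine-type (lone pair in the sp² plane, one electron in the p orbital); the carbocation has an empty p orbital. The ring is fully conjugated.
Adding the contributions, 3 × 2 = 6 from the double-bond units + 0 from the CH(+) atom = 6.
6 = 4(1) + 2, which satisfies Hückel's 4n+2 rule.

Aromatic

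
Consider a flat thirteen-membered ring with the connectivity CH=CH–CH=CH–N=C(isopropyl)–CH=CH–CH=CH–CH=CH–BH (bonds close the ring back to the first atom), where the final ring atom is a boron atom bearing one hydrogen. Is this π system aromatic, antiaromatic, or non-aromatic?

Antiaromatic

All ring atoms are sp² and supply a p orbital to the ring (every atom in a ring double bond is sp² and brings one electron to the p orbital; each sp² =N– keeps its lone pair in-plane and puts one electron into the π system; the boron has an empty p orbital); the conjugation is uninterrupted.
Tallying contributions gives 6 × 2 = 12 from the double-bond units + 0 from the BH atom = 12.
12 = 4(3); a planar, fully conjugated 4n system is antiaromatic.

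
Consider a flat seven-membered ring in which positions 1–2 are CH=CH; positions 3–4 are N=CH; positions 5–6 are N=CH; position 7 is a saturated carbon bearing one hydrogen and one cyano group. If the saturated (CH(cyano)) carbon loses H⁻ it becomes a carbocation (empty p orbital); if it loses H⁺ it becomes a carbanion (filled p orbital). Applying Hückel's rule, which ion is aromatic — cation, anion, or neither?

Both ions have a continuous loop of p orbitals — each ring atom is sp².
Cation: 3 × 2 + 0 = 6 π electrons → 4(1)+2, aromatic.
Anion: 3 × 2 + 2 = 8 π electrons → 4(2), antiaromatic.

The cation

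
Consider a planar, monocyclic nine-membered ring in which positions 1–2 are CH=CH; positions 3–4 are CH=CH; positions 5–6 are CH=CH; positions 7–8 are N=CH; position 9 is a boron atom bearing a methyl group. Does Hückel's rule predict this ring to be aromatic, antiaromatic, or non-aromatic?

Antiaromatic

Every ring atom contributes a p orbital perpendicular to the ring (every atom in a ring double bond is sp² and brings one electron to the p orbital; each =N– nitrogen is pyridine-type (lone pair in the sp² plane, one electron in the p orbital); the boron has an empty p orbital), so the π system is cyclic and fully conjugated.
Adding the contributions, 4 × 2 = 8 from the double-bond units + 0 from the B(methyl) atom = 8.
With 8 = 4·2 π electrons, Hückel's rule classifies the planar ring as antiaromatic.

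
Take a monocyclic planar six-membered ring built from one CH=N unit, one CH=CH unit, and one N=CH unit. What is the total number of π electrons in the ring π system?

All ring atoms are sp² and supply a p orbital to the ring (every atom in a ring double bond is sp² and brings one electron to the p orbital; each =N– nitrogen is pyridine-type (lone pair in the sp² plane, one electron in the p orbital)); the conjugation is uninterrupted.
Adding the contributions, 3 × 2 = 6 from the 3 double-bond units.

6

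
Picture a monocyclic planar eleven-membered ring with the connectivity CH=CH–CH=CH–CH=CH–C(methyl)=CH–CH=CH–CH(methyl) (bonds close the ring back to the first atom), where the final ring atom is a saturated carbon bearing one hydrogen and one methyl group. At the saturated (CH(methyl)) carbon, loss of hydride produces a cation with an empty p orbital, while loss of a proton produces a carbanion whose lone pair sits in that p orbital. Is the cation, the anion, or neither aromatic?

In both ions every ring atom is sp² and contributes a p orbital, so both rings are fully conjugated.
Cation: 5 × 2 + 0 = 10 π electrons → 4(2)+2, aromatic.
Anion: 5 × 2 + 2 = 12 π electrons → 4(3), antiaromatic.

The cation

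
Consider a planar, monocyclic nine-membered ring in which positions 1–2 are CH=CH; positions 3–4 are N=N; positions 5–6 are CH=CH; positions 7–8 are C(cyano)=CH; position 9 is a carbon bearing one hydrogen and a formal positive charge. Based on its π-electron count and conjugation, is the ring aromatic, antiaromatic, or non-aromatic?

Every ring atom contributes a p orbital perpendicular to the ring (every atom in a ring double bond is sp² and brings one electron to the p orbital; each sp² =N– keeps its lone pair in-plane and puts one electron into the π system; the carbocation has an empty p orbital), so the π system is cyclic and fully conjugated.
Adding the contributions, 4 × 2 = 8 from the double-bond units + 0 from the CH(+) atom = 8.
A 4n π count (8, n = 2) in a planar conjugated ring means antiaromatic.

Antiaromatic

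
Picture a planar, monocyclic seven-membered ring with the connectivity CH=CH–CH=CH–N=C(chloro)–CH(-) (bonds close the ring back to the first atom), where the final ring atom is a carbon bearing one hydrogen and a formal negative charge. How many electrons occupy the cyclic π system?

8

All ring atoms are sp² and supply a p orbital to the ring (each doubly-bonded ring atom is sp² with one p-orbital electron; each =N– nitrogen is pyridine-type (lone pair in the sp² plane, one electron in the p orbital); the carbanion's lone pair occupies the p orbital); the conjugation is uninterrupted.
Tallying contributions gives 3 × 2 = 6 from the double-bond units + 2 from the CH(-) atom = 8.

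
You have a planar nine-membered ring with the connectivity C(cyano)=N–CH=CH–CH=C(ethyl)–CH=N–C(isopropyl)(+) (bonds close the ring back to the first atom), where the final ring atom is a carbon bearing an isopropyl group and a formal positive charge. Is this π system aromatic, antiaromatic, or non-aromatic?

Antiaromatic

All ring atoms are sp² and supply a p orbital to the ring (each doubly-bonded ring atom is sp² with one p-orbital electron; each sp² =N– keeps its lone pair in-plane and puts one electron into the π system; the carbocation has an empty p orbital); the conjugation is uninterrupted.
Tallying contributions gives 4 × 2 = 8 from the double-bond units + 0 from the C(isopropyl)(+) atom = 8.
8 = 4(2); a planar, fully conjugated 4n system is antiaromatic.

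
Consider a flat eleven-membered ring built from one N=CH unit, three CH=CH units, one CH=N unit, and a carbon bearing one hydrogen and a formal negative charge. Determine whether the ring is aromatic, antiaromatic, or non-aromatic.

All ring atoms are sp² and supply a p orbital to the ring (every atom in a ring double bond is sp² and brings one electron to the p orbital; each sp² =N– keeps its lone pair in-plane and puts one electron into the π system; the carbanion's lone pair occupies the p orbital); the conjugation is uninterrupted.
π-electron count: 5 × 2 = 10 from the double-bond units + 2 from the CH(-) atom = 12.
12 is a 4n count (n = 3), so the planar conjugated ring is antiaromatic.

Antiaromatic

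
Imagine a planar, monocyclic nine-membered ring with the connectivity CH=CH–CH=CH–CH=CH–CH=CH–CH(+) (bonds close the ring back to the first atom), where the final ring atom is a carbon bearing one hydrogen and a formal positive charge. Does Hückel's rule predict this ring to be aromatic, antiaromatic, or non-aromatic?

All ring atoms are sp² and supply a p orbital to the ring (the double-bond atoms are sp², each contributing one p electron; the carbocation has an empty p orbital); the conjugation is uninterrupted.
Tallying contributions gives 4 × 2 = 8 from the double-bond units + 0 from the CH(+) atom = 8.
8 = 4(2); a planar, fully conjugated 4n system is antiaromatic.

Antiaromatic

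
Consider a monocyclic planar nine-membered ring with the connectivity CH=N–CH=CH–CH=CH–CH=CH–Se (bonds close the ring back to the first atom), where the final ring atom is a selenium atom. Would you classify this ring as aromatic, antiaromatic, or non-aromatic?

Aromatic

Check conjugation: each doubly-bonded ring atom is sp² with one p-orbital electron; the doubly-bonded nitrogens are pyridine-type — their lone pairs lie in the ring plane, leaving one electron in the p orbital; the selenium donates one lone pair from its p orbital — every position has a p orbital, so the cyclic π system is continuous.
π-electron count: 4 × 2 = 8 from the double-bond units + 2 from the Se atom = 10.
With 10 π electrons (n = 2), the Hückel 4n+2 condition holds.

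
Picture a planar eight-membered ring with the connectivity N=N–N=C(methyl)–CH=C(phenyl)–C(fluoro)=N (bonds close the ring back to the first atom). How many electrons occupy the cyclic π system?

Check conjugation: the double-bond atoms are sp², each contributing one p electron; each sp² =N– keeps its lone pair in-plane and puts one electron into the π system — every position has a p orbital, so the cyclic π system is continuous.
Counting π electrons: 4 × 2 = 8 from the 4 double-bond units.

8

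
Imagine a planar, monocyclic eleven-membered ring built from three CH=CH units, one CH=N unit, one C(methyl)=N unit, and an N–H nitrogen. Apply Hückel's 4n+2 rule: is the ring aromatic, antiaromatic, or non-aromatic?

Antiaromatic

Every ring atom contributes a p orbital perpendicular to the ring (each doubly-bonded ring atom is sp² with one p-orbital electron; the doubly-bonded nitrogens are pyridine-type — their lone pairs lie in the ring plane, leaving one electron in the p orbital; the pyrrole-type nitrogen donates its lone pair from the p orbital), so the π system is cyclic and fully conjugated.
Counting π electrons: 5 × 2 = 10 from the double-bond units + 2 from the NH atom = 12.
12 is a 4n count (n = 3), so the planar conjugated ring is antiaromatic.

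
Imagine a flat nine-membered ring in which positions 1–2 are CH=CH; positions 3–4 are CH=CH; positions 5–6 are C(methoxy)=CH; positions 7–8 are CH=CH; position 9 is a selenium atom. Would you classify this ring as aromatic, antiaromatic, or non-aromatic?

Aromatic

Every ring atom contributes a p orbital perpendicular to the ring (every atom in a ring double bond is sp² and brings one electron to the p orbital; the selenium donates one lone pair from its p orbital), so the π system is cyclic and fully conjugated.
π-electron count: 4 × 2 = 8 from the double-bond units + 2 from the Se atom = 10.
Since 10 = 4·2 + 2, the ring meets the 4n+2 criterion.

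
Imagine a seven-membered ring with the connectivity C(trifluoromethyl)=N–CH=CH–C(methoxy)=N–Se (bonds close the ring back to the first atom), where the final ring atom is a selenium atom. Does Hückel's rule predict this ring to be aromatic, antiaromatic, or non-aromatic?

All ring atoms are sp² and supply a p orbital to the ring (the double-bond atoms are sp², each contributing one p electron; each =N– nitrogen is pyridine-type (lone pair in the sp² plane, one electron in the p orbital); the selenium donates one lone pair from its p orbital); the conjugation is uninterrupted.
Counting π electrons: 3 × 2 = 6 from the double-bond units + 2 from the Se atom = 8.
A 4n π count (8, n = 2) in a planar conjugated ring means antiaromatic.

Antiaromatic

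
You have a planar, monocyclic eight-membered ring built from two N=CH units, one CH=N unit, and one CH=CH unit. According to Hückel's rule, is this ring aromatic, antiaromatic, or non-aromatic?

Antiaromatic

The p orbitals form a continuous loop: each doubly-bonded ring atom is sp² with one p-orbital electron; each =N– nitrogen is pyridine-type (lone pair in the sp² plane, one electron in the p orbital). The ring is fully conjugated.
Counting π electrons: 4 × 2 = 8 from the 4 double-bond units.
8 = 4(2); a planar, fully conjugated 4n system is antiaromatic.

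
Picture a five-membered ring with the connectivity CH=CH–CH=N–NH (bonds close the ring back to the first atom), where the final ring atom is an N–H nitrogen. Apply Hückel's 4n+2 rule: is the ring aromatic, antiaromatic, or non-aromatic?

Check conjugation: every atom in a ring double bond is sp² and brings one electron to the p orbital; the doubly-bonded nitrogens are pyridine-type — their lone pairs lie in the ring plane, leaving one electron in the p orbital; the pyrrole-type nitrogen donates its lone pair from the p orbital — every position has a p orbital, so the cyclic π system is continuous.
Adding the contributions, 2 × 2 = 4 from the double-bond units + 2 from the NH atom = 6.
Since 6 = 4·1 + 2, the ring meets the 4n+2 criterion.

Aromatic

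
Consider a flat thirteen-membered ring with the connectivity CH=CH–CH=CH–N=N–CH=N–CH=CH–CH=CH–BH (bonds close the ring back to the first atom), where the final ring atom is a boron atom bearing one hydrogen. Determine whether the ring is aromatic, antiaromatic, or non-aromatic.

All ring atoms are sp² and supply a p orbital to the ring (every atom in a ring double bond is sp² and brings one electron to the p orbital; each =N– nitrogen is pyridine-type (lone pair in the sp² plane, one electron in the p orbital); the boron has an empty p orbital); the conjugation is uninterrupted.
π-electron count: 6 × 2 = 12 from the double-bond units + 0 from the BH atom = 12.
A 4n π count (12, n = 3) in a planar conjugated ring means antiaromatic.

Antiaromatic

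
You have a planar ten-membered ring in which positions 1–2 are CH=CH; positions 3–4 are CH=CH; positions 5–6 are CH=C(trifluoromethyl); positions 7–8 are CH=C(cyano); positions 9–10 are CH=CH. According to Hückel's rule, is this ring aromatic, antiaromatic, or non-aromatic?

Aromatic

Every ring atom contributes a p orbital perpendicular to the ring (the double-bond atoms are sp², each contributing one p electron), so the π system is cyclic and fully conjugated.
π-electron count: 5 × 2 = 10 from the 5 double-bond units.
That gives a 4n+2 count (10, n = 2).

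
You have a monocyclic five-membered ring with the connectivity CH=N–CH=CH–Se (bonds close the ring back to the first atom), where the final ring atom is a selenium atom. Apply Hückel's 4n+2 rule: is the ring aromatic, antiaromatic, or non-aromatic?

All ring atoms are sp² and supply a p orbital to the ring (each doubly-bonded ring atom is sp² with one p-orbital electron; each sp² =N– keeps its lone pair in-plane and puts one electron into the π system; the selenium donates one lone pair from its p orbital); the conjugation is uninterrupted.
Adding the contributions, 2 × 2 = 4 from the double-bond units + 2 from the Se atom = 6.
Since 6 = 4·1 + 2, the ring meets the 4n+2 criterion.

Aromatic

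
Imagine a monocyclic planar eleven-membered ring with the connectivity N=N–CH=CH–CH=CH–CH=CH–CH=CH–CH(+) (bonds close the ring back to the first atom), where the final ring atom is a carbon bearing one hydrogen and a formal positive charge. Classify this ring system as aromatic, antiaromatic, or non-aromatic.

Check conjugation: each doubly-bonded ring atom is sp² with one p-orbital electron; the doubly-bonded nitrogens are pyridine-type — their lone pairs lie in the ring plane, leaving one electron in the p orbital; the carbocation has an empty p orbital — every position has a p orbital, so the cyclic π system is continuous.
Tallying contributions gives 5 × 2 = 10 from the double-bond units + 0 from the CH(+) atom = 10.
Since 10 = 4·2 + 2, the ring meets the 4n+2 criterion.

Aromatic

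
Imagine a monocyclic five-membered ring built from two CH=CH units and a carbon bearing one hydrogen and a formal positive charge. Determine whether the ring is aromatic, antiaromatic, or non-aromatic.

Antiaromatic

Check conjugation: every atom in a ring double bond is sp² and brings one electron to the p orbital; the carbocation has an empty p orbital — every position has a p orbital, so the cyclic π system is continuous.
Counting π electrons: 2 × 2 = 4 from the double-bond units + 0 from the CH(+) atom = 4.
With 4 = 4·1 π electrons, Hückel's rule classifies the planar ring as antiaromatic.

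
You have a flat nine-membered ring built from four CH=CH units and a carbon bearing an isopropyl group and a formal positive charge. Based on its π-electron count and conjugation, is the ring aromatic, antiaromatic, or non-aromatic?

Antiaromatic

Every ring atom contributes a p orbital perpendicular to the ring (each doubly-bonded ring atom is sp² with one p-orbital electron; the carbocation has an empty p orbital), so the π system is cyclic and fully conjugated.
Tallying contributions gives 4 × 2 = 8 from the double-bond units + 0 from the C(isopropyl)(+) atom = 8.
With 8 = 4·2 π electrons, Hückel's rule classifies the planar ring as antiaromatic.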